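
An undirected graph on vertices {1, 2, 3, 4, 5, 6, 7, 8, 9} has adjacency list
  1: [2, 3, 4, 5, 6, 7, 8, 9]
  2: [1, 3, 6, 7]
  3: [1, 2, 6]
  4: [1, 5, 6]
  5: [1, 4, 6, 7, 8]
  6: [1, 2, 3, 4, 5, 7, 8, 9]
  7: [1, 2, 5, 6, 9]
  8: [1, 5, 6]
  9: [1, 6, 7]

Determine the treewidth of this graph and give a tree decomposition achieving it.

Treewidth 3.
Bags: B1 = {1, 5, 6, 7}  B2 = {1, 6, 7, 9}  B3 = {1, 5, 6, 8}  B4 = {1, 2, 6, 7}  B5 = {1, 2, 3, 6}  B6 = {1, 4, 5, 6}
Tree: B1–B2, B1–B3, B2–B4, B4–B5, B3–B6

Each bag holds 4 vertices, so the decomposition has width 3, which upper-bounds the treewidth. Conversely, {1, 6, 7, 9} is a clique of size 4, and the vertices of any clique must share a bag in every tree decomposition; so some bag has ≥ 4 vertices and tw(G) ≥ 3. The upper and lower bounds meet at 3, so that is the treewidth.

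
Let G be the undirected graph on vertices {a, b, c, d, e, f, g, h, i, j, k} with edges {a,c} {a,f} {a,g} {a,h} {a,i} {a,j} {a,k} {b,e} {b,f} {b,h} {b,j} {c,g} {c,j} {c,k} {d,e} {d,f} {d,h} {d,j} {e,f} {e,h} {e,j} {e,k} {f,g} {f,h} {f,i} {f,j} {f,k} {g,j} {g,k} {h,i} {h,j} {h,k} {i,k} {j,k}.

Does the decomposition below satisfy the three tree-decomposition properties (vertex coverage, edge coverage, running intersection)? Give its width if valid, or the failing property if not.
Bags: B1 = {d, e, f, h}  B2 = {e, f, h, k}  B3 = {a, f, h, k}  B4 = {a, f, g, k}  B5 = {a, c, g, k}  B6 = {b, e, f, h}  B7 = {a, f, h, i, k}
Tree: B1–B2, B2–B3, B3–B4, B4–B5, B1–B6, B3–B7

No — vertex j appears in no bag.

A tree decomposition must satisfy three properties: every vertex lies in some bag; for every edge, both endpoints lie together in some bag; and for every vertex, the bags containing it form a connected subtree. Here vertex j appears in no bag, so the decomposition is invalid.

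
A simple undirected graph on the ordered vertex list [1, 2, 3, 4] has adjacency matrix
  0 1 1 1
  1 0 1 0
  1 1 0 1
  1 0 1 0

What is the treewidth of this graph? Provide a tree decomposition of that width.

Every bag has size at most 3, so the width is 3 − 1 = 2 and tw(G) ≤ 2. Conversely, {1, 2, 3} is a clique of size 3, and the vertices of any clique must share a bag in every tree decomposition; so some bag has ≥ 3 vertices and tw(G) ≥ 2. The upper and lower bounds meet at 2, so that is the treewidth.

Treewidth 2.
One optimal decomposition is:
Bags: B1 = {1, 3, 4}  B2 = {1, 2, 3}
Tree: B1–B2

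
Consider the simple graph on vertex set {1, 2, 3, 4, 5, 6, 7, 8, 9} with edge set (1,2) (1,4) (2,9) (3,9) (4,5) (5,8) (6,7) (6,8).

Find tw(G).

A width-1 tree decomposition is:
Bags: B1 = {6, 7}  B2 = {6, 8}  B3 = {5, 8}  B4 = {4, 5}  B5 = {1, 4}  B6 = {1, 2}  B7 = {2, 9}  B8 = {3, 9}
Tree: B1–B2, B2–B3, B3–B4, B4–B5, B5–B6, B6–B7, B7–B8
Each bag holds 2 vertices, so the decomposition has width 1, which upper-bounds the treewidth. Since G has at least one edge (e.g. 7–6), it is not an edgeless graph, so tw(G) ≥ 1. Therefore the treewidth is 1.

1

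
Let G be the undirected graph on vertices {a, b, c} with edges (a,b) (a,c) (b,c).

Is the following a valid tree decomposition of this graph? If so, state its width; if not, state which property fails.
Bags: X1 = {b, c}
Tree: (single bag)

A tree decomposition must satisfy three properties: every vertex lies in some bag; for every edge, both endpoints lie together in some bag; and for every vertex, the bags containing it form a connected subtree. Here vertex a appears in no bag, so the decomposition is invalid.

No — vertex a appears in no bag.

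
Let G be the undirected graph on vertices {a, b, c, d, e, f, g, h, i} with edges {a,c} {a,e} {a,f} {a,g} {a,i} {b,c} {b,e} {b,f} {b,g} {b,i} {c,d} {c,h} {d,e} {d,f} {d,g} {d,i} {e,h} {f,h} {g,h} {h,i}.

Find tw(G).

4

A width-4 tree decomposition is:
Bags: B1 = {a, b, d, g, h}  B2 = {a, b, d, h, i}  B3 = {a, b, c, d, h}  B4 = {a, b, d, f, h}  B5 = {a, b, d, e, h}
Tree: B1–B2, B2–B3, B3–B4, B4–B5
Every bag has size at most 5, so the width is 5 − 1 = 4 and tw(G) ≤ 4. For the lower bound: the 5 vertex sets {d,g}, {b,i}, {c,h}, {a}, {f} are disjoint, each induces a connected subgraph, and every pair is joined by at least one edge of G. Contracting each set to a single vertex therefore yields K_{5} as a minor, and since treewidth is minor-monotone, tw(G) ≥ tw(K_{5}) = 4. Therefore the treewidth is 4.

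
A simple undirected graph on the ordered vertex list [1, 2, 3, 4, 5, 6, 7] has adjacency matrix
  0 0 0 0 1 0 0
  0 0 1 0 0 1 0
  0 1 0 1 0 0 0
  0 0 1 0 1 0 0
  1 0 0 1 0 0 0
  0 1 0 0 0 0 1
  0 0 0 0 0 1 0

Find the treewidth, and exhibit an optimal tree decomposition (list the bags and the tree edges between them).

The largest bag has 2 vertices, giving width 1; this decomposition certifies tw(G) ≤ 1. G has an edge, so its treewidth is at least 1. The upper and lower bounds meet at 1, so that is the treewidth.

Treewidth 1.
One optimal decomposition is:
Bags: B1 = {1, 5}  B2 = {4, 5}  B3 = {3, 4}  B4 = {2, 3}  B5 = {2, 6}  B6 = {6, 7}
Tree: B1–B2, B2–B3, B3–B4, B4–B5, B5–B6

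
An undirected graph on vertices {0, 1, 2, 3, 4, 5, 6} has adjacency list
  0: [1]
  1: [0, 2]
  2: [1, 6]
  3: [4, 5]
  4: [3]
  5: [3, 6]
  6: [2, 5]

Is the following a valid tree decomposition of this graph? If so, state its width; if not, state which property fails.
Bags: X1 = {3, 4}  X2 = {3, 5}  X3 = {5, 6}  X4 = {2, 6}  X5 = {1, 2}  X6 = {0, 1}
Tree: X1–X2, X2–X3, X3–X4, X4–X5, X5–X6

Yes; width 1.

Checking the three conditions: (i) the bags cover all of {0, 1, 2, 3, 4, 5, 6}; (ii) for each edge, some bag contains both endpoints; (iii) the bags containing any fixed vertex form a subtree. All hold, so the decomposition is valid with width 2 − 1 = 1.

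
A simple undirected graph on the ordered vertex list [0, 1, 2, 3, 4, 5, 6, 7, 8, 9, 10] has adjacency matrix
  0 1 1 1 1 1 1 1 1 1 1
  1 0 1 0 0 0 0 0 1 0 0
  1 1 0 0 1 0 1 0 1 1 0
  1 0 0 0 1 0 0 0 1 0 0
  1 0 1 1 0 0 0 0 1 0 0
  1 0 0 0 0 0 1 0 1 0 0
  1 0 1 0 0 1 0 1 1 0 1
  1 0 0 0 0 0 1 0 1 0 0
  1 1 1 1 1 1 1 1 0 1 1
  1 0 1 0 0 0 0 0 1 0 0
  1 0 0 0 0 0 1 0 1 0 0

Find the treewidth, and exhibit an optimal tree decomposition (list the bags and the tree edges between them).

Treewidth 3.
One such decomposition:
Bags: B1 = {0, 1, 2, 8}  B2 = {0, 2, 4, 8}  B3 = {0, 2, 8, 9}  B4 = {0, 2, 6, 8}  B5 = {0, 6, 8, 10}  B6 = {0, 6, 7, 8}  B7 = {0, 5, 6, 8}  B8 = {0, 3, 4, 8}
Tree: B1–B2, B2–B3, B3–B4, B4–B5, B4–B6, B4–B7, B2–B8

The largest bag has 4 vertices, giving width 3; this decomposition certifies tw(G) ≤ 3. On the other hand G contains the 4-clique {0, 1, 2, 8}. A clique must lie in a single bag of any decomposition, so no decomposition can have width below 3. Therefore the treewidth is 3.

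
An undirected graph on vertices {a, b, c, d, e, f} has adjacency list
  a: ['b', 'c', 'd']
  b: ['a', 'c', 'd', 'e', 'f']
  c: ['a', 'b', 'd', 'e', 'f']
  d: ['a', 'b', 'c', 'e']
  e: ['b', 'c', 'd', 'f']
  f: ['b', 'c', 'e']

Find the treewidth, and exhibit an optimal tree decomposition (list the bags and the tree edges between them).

Treewidth 3.
Bags: B1 = {b, c, d, e}  B2 = {a, b, c, d}  B3 = {b, c, e, f}
Tree: B1–B2, B1–B3

Every bag has size at most 4, so the width is 4 − 1 = 3 and tw(G) ≤ 3. On the other hand G contains the 4-clique {b, c, d, e}. A clique must lie in a single bag of any decomposition, so no decomposition can have width below 3. Therefore the treewidth is 3.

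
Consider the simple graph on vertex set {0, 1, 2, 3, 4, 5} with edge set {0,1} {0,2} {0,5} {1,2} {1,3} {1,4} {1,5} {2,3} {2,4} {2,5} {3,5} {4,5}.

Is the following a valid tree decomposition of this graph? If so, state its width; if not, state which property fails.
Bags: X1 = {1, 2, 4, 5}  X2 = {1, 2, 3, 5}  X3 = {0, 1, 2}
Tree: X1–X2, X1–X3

A tree decomposition must satisfy three properties: every vertex lies in some bag; for every edge, both endpoints lie together in some bag; and for every vertex, the bags containing it form a connected subtree. Here edge (5,0) lies in no bag, so the decomposition is invalid.

No — edge (5,0) lies in no bag.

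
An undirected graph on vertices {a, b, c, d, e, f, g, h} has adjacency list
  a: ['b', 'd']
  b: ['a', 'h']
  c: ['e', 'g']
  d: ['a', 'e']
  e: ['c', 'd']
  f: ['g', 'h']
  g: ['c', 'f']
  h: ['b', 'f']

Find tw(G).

2

A width-2 tree decomposition is:
Bags: B1 = {c, d, e}  B2 = {a, c, d}  B3 = {a, b, c}  B4 = {b, c, h}  B5 = {c, f, h}  B6 = {c, f, g}
Tree: B1–B2, B2–B3, B3–B4, B4–B5, B5–B6
Every bag has size at most 3, so the width is 3 − 1 = 2 and tw(G) ≤ 2. For the lower bound, G contains the cycle c–e–d–a–b–h–f–g–c, so G is not a forest; only forests have treewidth ≤ 1, hence tw(G) ≥ 2. The upper and lower bounds meet at 2, so that is the treewidth.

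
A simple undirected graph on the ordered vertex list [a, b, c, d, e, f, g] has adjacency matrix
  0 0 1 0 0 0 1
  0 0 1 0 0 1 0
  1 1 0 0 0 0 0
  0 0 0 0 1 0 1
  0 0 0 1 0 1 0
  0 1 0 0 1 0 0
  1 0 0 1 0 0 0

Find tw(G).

2

A width-2 tree decomposition is:
Bags: B1 = {a, c, g}  B2 = {b, c, g}  B3 = {b, f, g}  B4 = {e, f, g}  B5 = {d, e, g}
Tree: B1–B2, B2–B3, B3–B4, B4–B5
Each bag holds 3 vertices, so the decomposition has width 2, which upper-bounds the treewidth. For the lower bound, G contains the cycle g–a–c–b–f–e–d–g, so G is not a forest; only forests have treewidth ≤ 1, hence tw(G) ≥ 2. Hence tw(G) = 2 exactly.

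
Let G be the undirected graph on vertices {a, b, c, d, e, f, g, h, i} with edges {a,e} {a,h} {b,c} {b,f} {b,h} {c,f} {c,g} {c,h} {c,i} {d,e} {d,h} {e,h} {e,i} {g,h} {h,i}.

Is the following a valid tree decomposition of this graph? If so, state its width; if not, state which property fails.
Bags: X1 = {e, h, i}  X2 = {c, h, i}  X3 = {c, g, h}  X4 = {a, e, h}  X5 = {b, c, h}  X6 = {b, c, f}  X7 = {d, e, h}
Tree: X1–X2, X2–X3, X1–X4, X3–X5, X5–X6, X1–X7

Yes; width 2.

Every vertex of G appears in some bag (union = {a, b, c, d, e, f, g, h, i}); every edge is covered by a bag; and for each vertex v the set of bags containing v is connected in the bag tree. The decomposition is therefore valid. The largest bag has 3 vertices, so the width is 2.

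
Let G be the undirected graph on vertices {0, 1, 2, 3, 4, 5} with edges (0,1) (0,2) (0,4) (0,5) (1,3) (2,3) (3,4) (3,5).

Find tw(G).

A width-2 tree decomposition is:
Bags: B1 = {0, 3, 5}  B2 = {0, 3, 4}  B3 = {0, 2, 3}  B4 = {0, 1, 3}
Tree: B1–B2, B2–B3, B3–B4
Each bag holds 3 vertices, so the decomposition has width 2, which upper-bounds the treewidth. Since 3–5–0–4–3 is a cycle in G, G is not acyclic. Forests are exactly the graphs of treewidth ≤ 1, so tw(G) ≥ 2. Therefore the treewidth is 2.

2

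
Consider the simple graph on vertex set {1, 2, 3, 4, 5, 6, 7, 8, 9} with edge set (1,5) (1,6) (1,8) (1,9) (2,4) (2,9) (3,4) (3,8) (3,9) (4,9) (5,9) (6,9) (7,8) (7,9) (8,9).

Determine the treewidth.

2

A width-2 tree decomposition is:
Bags: B1 = {3, 8, 9}  B2 = {7, 8, 9}  B3 = {3, 4, 9}  B4 = {2, 4, 9}  B5 = {1, 8, 9}  B6 = {1, 6, 9}  B7 = {1, 5, 9}
Tree: B1–B2, B1–B3, B3–B4, B2–B5, B5–B6, B6–B7
The largest bag has 3 vertices, giving width 2; this decomposition certifies tw(G) ≤ 2. Conversely, {1, 8, 9} is a clique of size 3, and the vertices of any clique must share a bag in every tree decomposition; so some bag has ≥ 3 vertices and tw(G) ≥ 2. Therefore the treewidth is 2.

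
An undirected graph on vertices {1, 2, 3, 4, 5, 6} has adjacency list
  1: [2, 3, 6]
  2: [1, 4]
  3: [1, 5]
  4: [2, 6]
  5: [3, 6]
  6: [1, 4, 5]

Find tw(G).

2

A width-2 tree decomposition is:
Bags: B1 = {3, 5, 6}  B2 = {1, 3, 6}  B3 = {1, 4, 6}  B4 = {1, 2, 4}
Tree: B1–B2, B2–B3, B3–B4
Each bag holds 3 vertices, so the decomposition has width 2, which upper-bounds the treewidth. For the lower bound, G contains the cycle 5–3–1–6–5, so G is not a forest; only forests have treewidth ≤ 1, hence tw(G) ≥ 2. Therefore the treewidth is 2.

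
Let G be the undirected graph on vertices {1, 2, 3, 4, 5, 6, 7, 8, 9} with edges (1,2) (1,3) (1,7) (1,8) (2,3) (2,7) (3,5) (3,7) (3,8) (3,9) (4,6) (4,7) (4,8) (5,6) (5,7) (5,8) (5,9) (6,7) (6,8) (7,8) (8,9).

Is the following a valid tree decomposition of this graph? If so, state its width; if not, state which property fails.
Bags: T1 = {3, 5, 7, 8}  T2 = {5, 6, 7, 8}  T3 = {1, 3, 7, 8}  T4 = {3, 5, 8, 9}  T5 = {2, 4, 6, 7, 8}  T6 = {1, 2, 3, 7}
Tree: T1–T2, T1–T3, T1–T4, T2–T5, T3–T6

No — bags containing vertex 2 are not connected in the tree.

A tree decomposition must satisfy three properties: every vertex lies in some bag; for every edge, both endpoints lie together in some bag; and for every vertex, the bags containing it form a connected subtree. Here bags containing vertex 2 are not connected in the tree, so the decomposition is invalid.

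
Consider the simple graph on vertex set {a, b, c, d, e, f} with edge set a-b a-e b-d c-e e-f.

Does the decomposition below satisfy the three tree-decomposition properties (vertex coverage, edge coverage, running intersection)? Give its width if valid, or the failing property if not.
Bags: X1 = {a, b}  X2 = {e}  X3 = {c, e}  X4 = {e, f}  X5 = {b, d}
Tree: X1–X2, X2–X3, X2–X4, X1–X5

A tree decomposition must satisfy three properties: every vertex lies in some bag; for every edge, both endpoints lie together in some bag; and for every vertex, the bags containing it form a connected subtree. Here edge (a,e) lies in no bag, so the decomposition is invalid.

No — edge (a,e) lies in no bag.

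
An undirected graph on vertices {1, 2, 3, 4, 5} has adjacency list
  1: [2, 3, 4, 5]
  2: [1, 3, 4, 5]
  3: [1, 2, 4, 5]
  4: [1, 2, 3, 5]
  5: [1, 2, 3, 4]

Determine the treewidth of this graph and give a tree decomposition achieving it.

With just one bag of size 5, the width is 5 − 1 = 4, so tw(G) ≤ 4. For the lower bound, the 5 vertices {1, 2, 3, 4, 5} are pairwise adjacent, and any tree decomposition puts a clique entirely inside one bag — forcing width ≥ 4. The upper and lower bounds meet at 4, so that is the treewidth.

Treewidth 4.
One optimal decomposition is:
Bags: B1 = {1, 2, 3, 4, 5}
Tree: (single bag)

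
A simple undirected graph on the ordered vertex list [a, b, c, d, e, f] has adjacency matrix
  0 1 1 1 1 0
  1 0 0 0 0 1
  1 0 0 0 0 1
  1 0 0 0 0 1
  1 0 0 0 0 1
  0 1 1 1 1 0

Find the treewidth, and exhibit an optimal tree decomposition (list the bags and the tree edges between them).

Treewidth 2.
Bags: B1 = {a, e, f}  B2 = {a, b, f}  B3 = {a, c, f}  B4 = {a, d, f}
Tree: B1–B2, B2–B3, B3–B4

Every bag has size at most 3, so the width is 3 − 1 = 2 and tw(G) ≤ 2. The edges e–a–b–f–e form a cycle, so G is not a tree and its treewidth is at least 2. Combining the bounds, tw(G) = 2.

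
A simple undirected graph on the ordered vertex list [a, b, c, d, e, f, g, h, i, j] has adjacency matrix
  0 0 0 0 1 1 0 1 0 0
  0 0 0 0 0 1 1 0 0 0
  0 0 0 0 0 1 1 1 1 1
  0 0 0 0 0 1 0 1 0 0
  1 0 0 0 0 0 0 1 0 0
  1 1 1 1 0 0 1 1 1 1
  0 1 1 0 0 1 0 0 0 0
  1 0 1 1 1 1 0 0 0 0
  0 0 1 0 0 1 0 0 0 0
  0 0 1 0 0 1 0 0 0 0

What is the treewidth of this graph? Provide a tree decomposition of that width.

Treewidth 2.
One such decomposition:
Bags: B1 = {a, f, h}  B2 = {c, f, h}  B3 = {c, f, g}  B4 = {a, e, h}  B5 = {b, f, g}  B6 = {c, f, i}  B7 = {d, f, h}  B8 = {c, f, j}
Tree: B1–B2, B2–B3, B1–B4, B3–B5, B2–B6, B1–B7, B6–B8

Each bag holds 3 vertices, so the decomposition has width 2, which upper-bounds the treewidth. Conversely, {a, e, h} is a clique of size 3, and the vertices of any clique must share a bag in every tree decomposition; so some bag has ≥ 3 vertices and tw(G) ≥ 2. Hence tw(G) = 2 exactly.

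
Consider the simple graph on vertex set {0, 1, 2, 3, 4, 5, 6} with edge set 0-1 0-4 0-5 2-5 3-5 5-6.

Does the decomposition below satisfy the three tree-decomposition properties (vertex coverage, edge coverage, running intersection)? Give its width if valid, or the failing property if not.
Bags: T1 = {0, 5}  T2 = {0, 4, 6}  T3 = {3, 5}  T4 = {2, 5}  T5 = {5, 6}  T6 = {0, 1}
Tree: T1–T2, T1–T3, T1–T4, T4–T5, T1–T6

A tree decomposition must satisfy three properties: every vertex lies in some bag; for every edge, both endpoints lie together in some bag; and for every vertex, the bags containing it form a connected subtree. Here bags containing vertex 6 are not connected in the tree, so the decomposition is invalid.

No — bags containing vertex 6 are not connected in the tree.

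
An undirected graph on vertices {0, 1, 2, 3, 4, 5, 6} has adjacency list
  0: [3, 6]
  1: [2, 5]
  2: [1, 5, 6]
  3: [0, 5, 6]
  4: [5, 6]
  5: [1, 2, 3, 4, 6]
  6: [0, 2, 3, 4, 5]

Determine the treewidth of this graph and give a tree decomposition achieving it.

Treewidth 2.
One such decomposition:
Bags: B1 = {3, 5, 6}  B2 = {2, 5, 6}  B3 = {4, 5, 6}  B4 = {1, 2, 5}  B5 = {0, 3, 6}
Tree: B1–B2, B1–B3, B2–B4, B1–B5

Each bag holds 3 vertices, so the decomposition has width 2, which upper-bounds the treewidth. For the lower bound, the 3 vertices {0, 3, 6} are pairwise adjacent, and any tree decomposition puts a clique entirely inside one bag — forcing width ≥ 2. Therefore the treewidth is 2.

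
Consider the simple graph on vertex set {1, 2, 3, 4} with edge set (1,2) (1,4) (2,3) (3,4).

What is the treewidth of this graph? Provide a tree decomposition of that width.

Treewidth 2.
One optimal decomposition is:
Bags: B1 = {1, 2, 4}  B2 = {2, 3, 4}
Tree: B1–B2

The largest bag has 3 vertices, giving width 2; this decomposition certifies tw(G) ≤ 2. Since 2–1–4–3–2 is a cycle in G, G is not acyclic. Forests are exactly the graphs of treewidth ≤ 1, so tw(G) ≥ 2. The upper and lower bounds meet at 2, so that is the treewidth.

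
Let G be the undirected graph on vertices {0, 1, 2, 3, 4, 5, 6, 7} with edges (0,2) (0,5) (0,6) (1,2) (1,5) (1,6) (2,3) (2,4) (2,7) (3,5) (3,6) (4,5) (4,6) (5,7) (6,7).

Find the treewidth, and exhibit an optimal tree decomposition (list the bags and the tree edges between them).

Each bag holds 4 vertices, so the decomposition has width 3, which upper-bounds the treewidth. For the lower bound: the 4 vertex sets {4,5}, {1,6}, {2}, {7} are disjoint, each induces a connected subgraph, and every pair is joined by at least one edge of G. Contracting each set to a single vertex therefore yields K_{4} as a minor, and since treewidth is minor-monotone, tw(G) ≥ tw(K_{4}) = 3. Therefore the treewidth is 3.

Treewidth 3.
One optimal decomposition is:
Bags: B1 = {2, 4, 5, 6}  B2 = {1, 2, 5, 6}  B3 = {2, 5, 6, 7}  B4 = {2, 3, 5, 6}  B5 = {0, 2, 5, 6}
Tree: B1–B2, B2–B3, B3–B4, B4–B5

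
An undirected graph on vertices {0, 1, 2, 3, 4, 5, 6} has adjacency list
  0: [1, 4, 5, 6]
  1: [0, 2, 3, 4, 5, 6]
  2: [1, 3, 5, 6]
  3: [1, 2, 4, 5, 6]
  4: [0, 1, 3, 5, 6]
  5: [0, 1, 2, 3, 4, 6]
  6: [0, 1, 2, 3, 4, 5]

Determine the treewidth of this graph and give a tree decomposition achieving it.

Treewidth 4.
One optimal decomposition is:
Bags: B1 = {1, 3, 4, 5, 6}  B2 = {0, 1, 4, 5, 6}  B3 = {1, 2, 3, 5, 6}
Tree: B1–B2, B1–B3

Every bag has size at most 5, so the width is 5 − 1 = 4 and tw(G) ≤ 4. On the other hand G contains the 5-clique {0, 1, 4, 5, 6}. A clique must lie in a single bag of any decomposition, so no decomposition can have width below 4. Hence tw(G) = 4 exactly.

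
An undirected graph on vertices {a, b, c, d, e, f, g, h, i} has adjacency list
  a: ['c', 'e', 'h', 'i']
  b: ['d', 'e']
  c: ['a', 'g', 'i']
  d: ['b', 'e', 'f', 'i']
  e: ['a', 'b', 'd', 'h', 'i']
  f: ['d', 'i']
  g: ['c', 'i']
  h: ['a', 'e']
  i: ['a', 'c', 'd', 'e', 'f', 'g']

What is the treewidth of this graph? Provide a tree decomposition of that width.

Treewidth 2.
One optimal decomposition is:
Bags: B1 = {a, e, i}  B2 = {a, c, i}  B3 = {d, e, i}  B4 = {b, d, e}  B5 = {c, g, i}  B6 = {a, e, h}  B7 = {d, f, i}
Tree: B1–B2, B1–B3, B3–B4, B2–B5, B1–B6, B3–B7

Every bag has size at most 3, so the width is 3 − 1 = 2 and tw(G) ≤ 2. Conversely, {a, e, h} is a clique of size 3, and the vertices of any clique must share a bag in every tree decomposition; so some bag has ≥ 3 vertices and tw(G) ≥ 2. Combining the bounds, tw(G) = 2.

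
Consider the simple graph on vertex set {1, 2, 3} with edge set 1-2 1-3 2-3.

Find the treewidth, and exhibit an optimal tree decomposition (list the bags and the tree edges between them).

With just one bag of size 3, the width is 3 − 1 = 2, so tw(G) ≤ 2. For the lower bound, the 3 vertices {1, 2, 3} are pairwise adjacent, and any tree decomposition puts a clique entirely inside one bag — forcing width ≥ 2. Hence tw(G) = 2 exactly.

Treewidth 2.
One optimal decomposition is:
Bags: B1 = {1, 2, 3}
Tree: (single bag)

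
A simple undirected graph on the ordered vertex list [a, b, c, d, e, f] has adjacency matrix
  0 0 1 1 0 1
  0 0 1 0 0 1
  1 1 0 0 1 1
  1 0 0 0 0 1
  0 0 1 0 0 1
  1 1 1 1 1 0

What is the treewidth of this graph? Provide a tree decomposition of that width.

Treewidth 2.
One optimal decomposition is:
Bags: B1 = {c, e, f}  B2 = {b, c, f}  B3 = {a, c, f}  B4 = {a, d, f}
Tree: B1–B2, B2–B3, B3–B4

Every bag has size at most 3, so the width is 3 − 1 = 2 and tw(G) ≤ 2. Conversely, {a, d, f} is a clique of size 3, and the vertices of any clique must share a bag in every tree decomposition; so some bag has ≥ 3 vertices and tw(G) ≥ 2. The upper and lower bounds meet at 2, so that is the treewidth.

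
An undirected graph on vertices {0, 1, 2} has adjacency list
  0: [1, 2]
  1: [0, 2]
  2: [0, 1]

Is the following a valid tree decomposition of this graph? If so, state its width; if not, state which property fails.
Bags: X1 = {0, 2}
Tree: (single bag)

A tree decomposition must satisfy three properties: every vertex lies in some bag; for every edge, both endpoints lie together in some bag; and for every vertex, the bags containing it form a connected subtree. Here vertex 1 appears in no bag, so the decomposition is invalid.

No — vertex 1 appears in no bag.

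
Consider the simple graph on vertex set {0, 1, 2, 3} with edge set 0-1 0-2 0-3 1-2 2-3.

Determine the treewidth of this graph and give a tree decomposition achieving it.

The largest bag has 3 vertices, giving width 2; this decomposition certifies tw(G) ≤ 2. On the other hand G contains the 3-clique {0, 1, 2}. A clique must lie in a single bag of any decomposition, so no decomposition can have width below 2. The upper and lower bounds meet at 2, so that is the treewidth.

Treewidth 2.
One such decomposition:
Bags: B1 = {0, 1, 2}  B2 = {0, 2, 3}
Tree: B1–B2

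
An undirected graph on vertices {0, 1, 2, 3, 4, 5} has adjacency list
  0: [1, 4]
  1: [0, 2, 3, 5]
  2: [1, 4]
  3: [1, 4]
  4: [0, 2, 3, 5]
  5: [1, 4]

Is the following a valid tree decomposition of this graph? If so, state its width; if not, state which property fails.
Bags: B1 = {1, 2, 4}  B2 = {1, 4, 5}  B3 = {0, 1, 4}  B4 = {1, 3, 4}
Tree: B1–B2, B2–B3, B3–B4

Yes; width 2.

Every vertex of G appears in some bag (union = {0, 1, 2, 3, 4, 5}); every edge is covered by a bag; and for each vertex v the set of bags containing v is connected in the bag tree. The decomposition is therefore valid. The largest bag has 3 vertices, so the width is 2.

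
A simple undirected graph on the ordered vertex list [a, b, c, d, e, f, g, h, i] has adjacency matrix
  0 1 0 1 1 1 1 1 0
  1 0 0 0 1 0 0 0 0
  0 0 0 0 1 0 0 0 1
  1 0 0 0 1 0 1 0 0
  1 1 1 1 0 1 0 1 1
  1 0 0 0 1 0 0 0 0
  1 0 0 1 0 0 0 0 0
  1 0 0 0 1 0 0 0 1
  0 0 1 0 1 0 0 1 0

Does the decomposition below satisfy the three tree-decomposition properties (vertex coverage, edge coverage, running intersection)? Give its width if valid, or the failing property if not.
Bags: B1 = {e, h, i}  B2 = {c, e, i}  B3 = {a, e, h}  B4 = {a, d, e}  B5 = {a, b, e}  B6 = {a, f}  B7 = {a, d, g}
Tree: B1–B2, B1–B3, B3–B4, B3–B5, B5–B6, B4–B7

A tree decomposition must satisfy three properties: every vertex lies in some bag; for every edge, both endpoints lie together in some bag; and for every vertex, the bags containing it form a connected subtree. Here edge (e,f) lies in no bag, so the decomposition is invalid.

No — edge (e,f) lies in no bag.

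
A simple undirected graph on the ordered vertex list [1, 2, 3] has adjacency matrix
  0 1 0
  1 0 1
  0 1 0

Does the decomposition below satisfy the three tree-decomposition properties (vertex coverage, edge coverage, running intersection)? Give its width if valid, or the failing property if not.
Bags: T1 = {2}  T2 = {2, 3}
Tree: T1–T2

No — vertex 1 appears in no bag.

A tree decomposition must satisfy three properties: every vertex lies in some bag; for every edge, both endpoints lie together in some bag; and for every vertex, the bags containing it form a connected subtree. Here vertex 1 appears in no bag, so the decomposition is invalid.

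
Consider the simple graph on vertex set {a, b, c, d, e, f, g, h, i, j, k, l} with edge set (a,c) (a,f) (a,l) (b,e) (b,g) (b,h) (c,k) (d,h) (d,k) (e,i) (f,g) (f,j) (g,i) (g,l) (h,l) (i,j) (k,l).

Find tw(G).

A width-3 tree decomposition is:
Bags: B1 = {b, e, i, j}  B2 = {b, g, i, j}  B3 = {b, f, g, j}  B4 = {b, f, g, h}  B5 = {f, g, h, l}  B6 = {a, f, h, l}  B7 = {a, d, h, l}  B8 = {a, d, k, l}  B9 = {a, c, d, k}
Tree: B1–B2, B2–B3, B3–B4, B4–B5, B5–B6, B6–B7, B7–B8, B8–B9
The largest bag has 4 vertices, giving width 3; this decomposition certifies tw(G) ≤ 3. For the lower bound: the 4 vertex sets {e,i,j}, {b}, {g}, {a,f,h,l} are disjoint, each induces a connected subgraph, and every pair is joined by at least one edge of G. Contracting each set to a single vertex therefore yields K_{4} as a minor, and since treewidth is minor-monotone, tw(G) ≥ tw(K_{4}) = 3. Hence tw(G) = 3 exactly.

3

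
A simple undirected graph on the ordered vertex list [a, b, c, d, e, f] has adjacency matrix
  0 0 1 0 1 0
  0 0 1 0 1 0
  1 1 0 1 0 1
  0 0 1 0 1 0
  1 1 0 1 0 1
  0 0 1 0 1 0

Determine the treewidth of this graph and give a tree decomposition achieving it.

Treewidth 2.
One such decomposition:
Bags: B1 = {a, c, e}  B2 = {c, d, e}  B3 = {c, e, f}  B4 = {b, c, e}
Tree: B1–B2, B2–B3, B3–B4

The largest bag has 3 vertices, giving width 2; this decomposition certifies tw(G) ≤ 2. Since e–a–c–d–e is a cycle in G, G is not acyclic. Forests are exactly the graphs of treewidth ≤ 1, so tw(G) ≥ 2. The upper and lower bounds meet at 2, so that is the treewidth.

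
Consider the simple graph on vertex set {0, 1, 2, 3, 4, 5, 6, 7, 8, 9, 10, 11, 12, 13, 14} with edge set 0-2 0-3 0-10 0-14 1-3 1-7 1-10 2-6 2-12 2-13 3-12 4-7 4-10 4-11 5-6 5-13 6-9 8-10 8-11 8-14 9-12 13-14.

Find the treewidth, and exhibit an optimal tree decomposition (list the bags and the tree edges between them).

Each bag holds 4 vertices, so the decomposition has width 3, which upper-bounds the treewidth. For the lower bound: the 4 vertex sets {4,7,11}, {1}, {10}, {0,3,8,14} are disjoint, each induces a connected subgraph, and every pair is joined by at least one edge of G. Contracting each set to a single vertex therefore yields K_{4} as a minor, and since treewidth is minor-monotone, tw(G) ≥ tw(K_{4}) = 3. Hence tw(G) = 3 exactly.

Treewidth 3.
One such decomposition:
Bags: B1 = {1, 4, 7, 11}  B2 = {1, 4, 10, 11}  B3 = {1, 8, 10, 11}  B4 = {1, 3, 8, 10}  B5 = {0, 3, 8, 10}  B6 = {0, 3, 8, 14}  B7 = {0, 3, 12, 14}  B8 = {0, 2, 12, 14}  B9 = {2, 12, 13, 14}  B10 = {2, 9, 12, 13}  B11 = {2, 6, 9, 13}  B12 = {5, 6, 9, 13}
Tree: B1–B2, B2–B3, B3–B4, B4–B5, B5–B6, B6–B7, B7–B8, B8–B9, B9–B10, B10–B11, B11–B12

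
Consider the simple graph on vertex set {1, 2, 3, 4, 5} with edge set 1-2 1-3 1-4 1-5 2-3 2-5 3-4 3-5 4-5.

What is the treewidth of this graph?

3

A width-3 tree decomposition is:
Bags: B1 = {1, 2, 3, 5}  B2 = {1, 3, 4, 5}
Tree: B1–B2
Every bag has size at most 4, so the width is 4 − 1 = 3 and tw(G) ≤ 3. Conversely, {1, 2, 3, 5} is a clique of size 4, and the vertices of any clique must share a bag in every tree decomposition; so some bag has ≥ 4 vertices and tw(G) ≥ 3. The upper and lower bounds meet at 3, so that is the treewidth.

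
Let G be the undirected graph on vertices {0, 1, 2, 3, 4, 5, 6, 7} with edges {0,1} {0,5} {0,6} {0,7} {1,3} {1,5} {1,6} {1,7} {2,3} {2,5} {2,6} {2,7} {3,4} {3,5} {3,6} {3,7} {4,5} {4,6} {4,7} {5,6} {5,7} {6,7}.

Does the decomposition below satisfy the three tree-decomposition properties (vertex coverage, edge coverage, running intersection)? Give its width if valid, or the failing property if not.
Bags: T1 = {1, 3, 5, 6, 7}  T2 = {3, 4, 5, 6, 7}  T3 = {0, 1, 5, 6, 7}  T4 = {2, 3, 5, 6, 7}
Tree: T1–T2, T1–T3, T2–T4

Yes; width 4.

Every vertex of G appears in some bag (union = {0, 1, 2, 3, 4, 5, 6, 7}); every edge is covered by a bag; and for each vertex v the set of bags containing v is connected in the bag tree. The decomposition is therefore valid. The largest bag has 5 vertices, so the width is 4.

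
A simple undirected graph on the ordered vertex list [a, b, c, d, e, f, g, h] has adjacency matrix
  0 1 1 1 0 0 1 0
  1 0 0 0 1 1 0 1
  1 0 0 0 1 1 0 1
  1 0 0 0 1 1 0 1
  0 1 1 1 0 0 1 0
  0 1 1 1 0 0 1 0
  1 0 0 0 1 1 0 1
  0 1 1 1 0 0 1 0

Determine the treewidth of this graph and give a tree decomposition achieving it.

Each bag holds 5 vertices, so the decomposition has width 4, which upper-bounds the treewidth. For the lower bound: the 5 vertex sets {d,h}, {a,b}, {c,e}, {g}, {f} are disjoint, each induces a connected subgraph, and every pair is joined by at least one edge of G. Contracting each set to a single vertex therefore yields K_{5} as a minor, and since treewidth is minor-monotone, tw(G) ≥ tw(K_{5}) = 4. Hence tw(G) = 4 exactly.

Treewidth 4.
One such decomposition:
Bags: B1 = {b, c, d, g, h}  B2 = {a, b, c, d, g}  B3 = {b, c, d, e, g}  B4 = {b, c, d, f, g}
Tree: B1–B2, B2–B3, B3–B4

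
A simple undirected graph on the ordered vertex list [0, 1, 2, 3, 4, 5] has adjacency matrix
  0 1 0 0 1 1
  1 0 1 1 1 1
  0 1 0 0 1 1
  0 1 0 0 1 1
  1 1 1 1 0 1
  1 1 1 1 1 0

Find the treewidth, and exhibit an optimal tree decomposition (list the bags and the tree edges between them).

Treewidth 3.
One such decomposition:
Bags: B1 = {1, 3, 4, 5}  B2 = {1, 2, 4, 5}  B3 = {0, 1, 4, 5}
Tree: B1–B2, B1–B3

Every bag has size at most 4, so the width is 4 − 1 = 3 and tw(G) ≤ 3. For the lower bound, the 4 vertices {0, 1, 4, 5} are pairwise adjacent, and any tree decomposition puts a clique entirely inside one bag — forcing width ≥ 3. Combining the bounds, tw(G) = 3.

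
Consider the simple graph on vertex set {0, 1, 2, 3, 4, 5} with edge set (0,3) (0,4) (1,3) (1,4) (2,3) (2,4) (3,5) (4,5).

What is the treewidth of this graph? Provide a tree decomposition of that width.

The largest bag has 3 vertices, giving width 2; this decomposition certifies tw(G) ≤ 2. For the lower bound, G contains the cycle 2–3–1–4–2, so G is not a forest; only forests have treewidth ≤ 1, hence tw(G) ≥ 2. The upper and lower bounds meet at 2, so that is the treewidth.

Treewidth 2.
One optimal decomposition is:
Bags: B1 = {2, 3, 4}  B2 = {1, 3, 4}  B3 = {0, 3, 4}  B4 = {3, 4, 5}
Tree: B1–B2, B2–B3, B3–B4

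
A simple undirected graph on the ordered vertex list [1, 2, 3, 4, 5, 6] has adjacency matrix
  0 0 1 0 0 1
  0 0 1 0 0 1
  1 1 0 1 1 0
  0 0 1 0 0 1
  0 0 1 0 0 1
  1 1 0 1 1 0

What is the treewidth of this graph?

2

A width-2 tree decomposition is:
Bags: B1 = {3, 5, 6}  B2 = {1, 3, 6}  B3 = {3, 4, 6}  B4 = {2, 3, 6}
Tree: B1–B2, B2–B3, B3–B4
Every bag has size at most 3, so the width is 3 − 1 = 2 and tw(G) ≤ 2. For the lower bound, G contains the cycle 5–6–1–3–5, so G is not a forest; only forests have treewidth ≤ 1, hence tw(G) ≥ 2. Hence tw(G) = 2 exactly.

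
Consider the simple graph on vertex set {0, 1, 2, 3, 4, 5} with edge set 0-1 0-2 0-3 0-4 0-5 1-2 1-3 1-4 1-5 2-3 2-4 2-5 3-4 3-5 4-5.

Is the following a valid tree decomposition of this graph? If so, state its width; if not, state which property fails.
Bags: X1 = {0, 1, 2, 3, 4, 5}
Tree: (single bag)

Every vertex of G appears in some bag (union = {0, 1, 2, 3, 4, 5}); every edge is covered by a bag; and for each vertex v the set of bags containing v is connected in the bag tree. The decomposition is therefore valid. The largest bag has 6 vertices, so the width is 5.

Yes; width 5.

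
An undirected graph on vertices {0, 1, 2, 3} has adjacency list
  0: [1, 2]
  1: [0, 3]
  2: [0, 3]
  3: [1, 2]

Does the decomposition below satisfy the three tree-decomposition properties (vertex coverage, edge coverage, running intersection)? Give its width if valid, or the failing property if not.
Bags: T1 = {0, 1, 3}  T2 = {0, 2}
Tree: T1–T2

A tree decomposition must satisfy three properties: every vertex lies in some bag; for every edge, both endpoints lie together in some bag; and for every vertex, the bags containing it form a connected subtree. Here edge (3,2) lies in no bag, so the decomposition is invalid.

No — edge (3,2) lies in no bag.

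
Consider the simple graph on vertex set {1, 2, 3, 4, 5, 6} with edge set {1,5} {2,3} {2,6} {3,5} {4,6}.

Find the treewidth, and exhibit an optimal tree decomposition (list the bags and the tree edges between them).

Every bag has size at most 2, so the width is 2 − 1 = 1 and tw(G) ≤ 1. G has an edge, so its treewidth is at least 1. Hence tw(G) = 1 exactly.

Treewidth 1.
One such decomposition:
Bags: B1 = {1, 5}  B2 = {3, 5}  B3 = {2, 3}  B4 = {2, 6}  B5 = {4, 6}
Tree: B1–B2, B2–B3, B3–B4, B4–B5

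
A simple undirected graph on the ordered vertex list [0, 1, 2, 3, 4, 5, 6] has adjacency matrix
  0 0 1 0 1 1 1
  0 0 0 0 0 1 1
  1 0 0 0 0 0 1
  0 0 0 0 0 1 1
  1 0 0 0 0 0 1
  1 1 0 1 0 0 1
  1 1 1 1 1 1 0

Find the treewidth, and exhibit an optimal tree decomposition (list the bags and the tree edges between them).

Every bag has size at most 3, so the width is 3 − 1 = 2 and tw(G) ≤ 2. For the lower bound, the 3 vertices {0, 2, 6} are pairwise adjacent, and any tree decomposition puts a clique entirely inside one bag — forcing width ≥ 2. The upper and lower bounds meet at 2, so that is the treewidth.

Treewidth 2.
One optimal decomposition is:
Bags: B1 = {0, 5, 6}  B2 = {1, 5, 6}  B3 = {0, 4, 6}  B4 = {3, 5, 6}  B5 = {0, 2, 6}
Tree: B1–B2, B1–B3, B2–B4, B1–B5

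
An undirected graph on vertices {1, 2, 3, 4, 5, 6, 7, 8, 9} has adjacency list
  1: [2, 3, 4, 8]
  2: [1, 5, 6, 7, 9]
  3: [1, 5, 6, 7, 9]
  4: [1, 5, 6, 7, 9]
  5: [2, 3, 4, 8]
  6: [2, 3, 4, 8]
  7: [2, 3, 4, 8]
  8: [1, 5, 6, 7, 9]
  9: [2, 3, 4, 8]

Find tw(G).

A width-4 tree decomposition is:
Bags: B1 = {2, 3, 4, 6, 8}  B2 = {2, 3, 4, 8, 9}  B3 = {2, 3, 4, 5, 8}  B4 = {2, 3, 4, 7, 8}  B5 = {1, 2, 3, 4, 8}
Tree: B1–B2, B2–B3, B3–B4, B4–B5
Every bag has size at most 5, so the width is 5 − 1 = 4 and tw(G) ≤ 4. For the lower bound: the 5 vertex sets {6,8}, {4,9}, {2,5}, {3}, {7} are disjoint, each induces a connected subgraph, and every pair is joined by at least one edge of G. Contracting each set to a single vertex therefore yields K_{5} as a minor, and since treewidth is minor-monotone, tw(G) ≥ tw(K_{5}) = 4. Hence tw(G) = 4 exactly.

4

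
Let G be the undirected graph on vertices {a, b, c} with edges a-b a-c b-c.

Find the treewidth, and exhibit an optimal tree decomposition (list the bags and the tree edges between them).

A single bag containing all 3 vertices is trivially a valid decomposition of width 2. For the lower bound, the 3 vertices {a, b, c} are pairwise adjacent, and any tree decomposition puts a clique entirely inside one bag — forcing width ≥ 2. The upper and lower bounds meet at 2, so that is the treewidth.

Treewidth 2.
One optimal decomposition is:
Bags: B1 = {a, b, c}
Tree: (single bag)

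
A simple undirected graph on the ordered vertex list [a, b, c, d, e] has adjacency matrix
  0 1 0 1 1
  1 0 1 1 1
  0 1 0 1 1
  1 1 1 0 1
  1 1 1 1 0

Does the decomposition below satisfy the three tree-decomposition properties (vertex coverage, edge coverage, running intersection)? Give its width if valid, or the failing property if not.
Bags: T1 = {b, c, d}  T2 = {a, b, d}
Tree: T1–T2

No — vertex e appears in no bag.

A tree decomposition must satisfy three properties: every vertex lies in some bag; for every edge, both endpoints lie together in some bag; and for every vertex, the bags containing it form a connected subtree. Here vertex e appears in no bag, so the decomposition is invalid.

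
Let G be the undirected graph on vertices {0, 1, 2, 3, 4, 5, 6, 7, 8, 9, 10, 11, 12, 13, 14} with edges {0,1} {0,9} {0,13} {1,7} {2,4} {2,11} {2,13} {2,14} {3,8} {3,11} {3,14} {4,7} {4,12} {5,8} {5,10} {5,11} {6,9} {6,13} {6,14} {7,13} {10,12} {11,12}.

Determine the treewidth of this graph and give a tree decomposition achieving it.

Treewidth 3.
Bags: B1 = {0, 1, 7, 9}  B2 = {0, 7, 9, 13}  B3 = {6, 7, 9, 13}  B4 = {4, 6, 7, 13}  B5 = {2, 4, 6, 13}  B6 = {2, 4, 6, 14}  B7 = {2, 4, 12, 14}  B8 = {2, 11, 12, 14}  B9 = {3, 11, 12, 14}  B10 = {3, 10, 11, 12}  B11 = {3, 5, 10, 11}  B12 = {3, 5, 8, 10}
Tree: B1–B2, B2–B3, B3–B4, B4–B5, B5–B6, B6–B7, B7–B8, B8–B9, B9–B10, B10–B11, B11–B12

Every bag has size at most 4, so the width is 4 − 1 = 3 and tw(G) ≤ 3. For the lower bound: the 4 vertex sets {0,1,9}, {7}, {13}, {2,4,6,14} are disjoint, each induces a connected subgraph, and every pair is joined by at least one edge of G. Contracting each set to a single vertex therefore yields K_{4} as a minor, and since treewidth is minor-monotone, tw(G) ≥ tw(K_{4}) = 3. Combining the bounds, tw(G) = 3.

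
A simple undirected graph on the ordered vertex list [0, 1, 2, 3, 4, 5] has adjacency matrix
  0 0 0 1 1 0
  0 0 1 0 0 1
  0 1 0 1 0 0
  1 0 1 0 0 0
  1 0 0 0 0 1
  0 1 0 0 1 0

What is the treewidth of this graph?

2

A width-2 tree decomposition is:
Bags: B1 = {0, 4, 5}  B2 = {0, 1, 5}  B3 = {0, 1, 2}  B4 = {0, 2, 3}
Tree: B1–B2, B2–B3, B3–B4
Each bag holds 3 vertices, so the decomposition has width 2, which upper-bounds the treewidth. Since 0–4–5–1–2–3–0 is a cycle in G, G is not acyclic. Forests are exactly the graphs of treewidth ≤ 1, so tw(G) ≥ 2. Hence tw(G) = 2 exactly.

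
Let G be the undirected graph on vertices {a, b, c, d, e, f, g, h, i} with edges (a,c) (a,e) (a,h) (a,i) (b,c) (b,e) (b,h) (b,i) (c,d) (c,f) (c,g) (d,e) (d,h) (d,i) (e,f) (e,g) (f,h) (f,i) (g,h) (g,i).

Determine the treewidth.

4

A width-4 tree decomposition is:
Bags: B1 = {c, e, g, h, i}  B2 = {b, c, e, h, i}  B3 = {c, d, e, h, i}  B4 = {a, c, e, h, i}  B5 = {c, e, f, h, i}
Tree: B1–B2, B2–B3, B3–B4, B4–B5
Every bag has size at most 5, so the width is 5 − 1 = 4 and tw(G) ≤ 4. For the lower bound: the 5 vertex sets {e,g}, {b,c}, {d,i}, {h}, {a} are disjoint, each induces a connected subgraph, and every pair is joined by at least one edge of G. Contracting each set to a single vertex therefore yields K_{5} as a minor, and since treewidth is minor-monotone, tw(G) ≥ tw(K_{5}) = 4. Combining the bounds, tw(G) = 4.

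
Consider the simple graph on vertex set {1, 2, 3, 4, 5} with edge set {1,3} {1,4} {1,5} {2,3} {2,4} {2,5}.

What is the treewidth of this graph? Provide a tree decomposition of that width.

Treewidth 2.
One such decomposition:
Bags: B1 = {1, 2, 3}  B2 = {1, 2, 4}  B3 = {1, 2, 5}
Tree: B1–B2, B2–B3

Every bag has size at most 3, so the width is 3 − 1 = 2 and tw(G) ≤ 2. For the lower bound, G contains the cycle 1–3–2–4–1, so G is not a forest; only forests have treewidth ≤ 1, hence tw(G) ≥ 2. The upper and lower bounds meet at 2, so that is the treewidth.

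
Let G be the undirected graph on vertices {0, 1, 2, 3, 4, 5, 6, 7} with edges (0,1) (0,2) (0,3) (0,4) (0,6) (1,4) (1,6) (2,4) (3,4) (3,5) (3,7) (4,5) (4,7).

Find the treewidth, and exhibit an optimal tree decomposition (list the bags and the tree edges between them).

Every bag has size at most 3, so the width is 3 − 1 = 2 and tw(G) ≤ 2. For the lower bound, the 3 vertices {0, 1, 4} are pairwise adjacent, and any tree decomposition puts a clique entirely inside one bag — forcing width ≥ 2. The upper and lower bounds meet at 2, so that is the treewidth.

Treewidth 2.
One optimal decomposition is:
Bags: B1 = {3, 4, 5}  B2 = {0, 3, 4}  B3 = {0, 1, 4}  B4 = {3, 4, 7}  B5 = {0, 2, 4}  B6 = {0, 1, 6}
Tree: B1–B2, B2–B3, B1–B4, B2–B5, B3–B6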